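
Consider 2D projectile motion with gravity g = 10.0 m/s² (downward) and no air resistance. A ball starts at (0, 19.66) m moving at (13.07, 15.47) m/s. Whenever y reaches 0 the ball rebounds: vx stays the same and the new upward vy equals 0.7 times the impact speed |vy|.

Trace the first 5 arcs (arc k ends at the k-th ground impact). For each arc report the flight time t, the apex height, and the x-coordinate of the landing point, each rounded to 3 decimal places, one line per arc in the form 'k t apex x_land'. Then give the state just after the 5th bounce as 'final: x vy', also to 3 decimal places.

1 4.062 31.626 53.090
2 3.521 15.497 99.110
3 2.465 7.593 131.323
4 1.725 3.721 153.873
5 1.208 1.823 169.657
final: 169.657 4.227

Arc 1: start y=19.660, vy=15.470 → t=4.062, apex=31.626, x_land=53.090, impact vy=-25.150
  bounce: vy ← 0.7·25.150 = 17.605
Arc 2: start y=0.000, vy=17.605 → t=3.521, apex=15.497, x_land=99.110, impact vy=-17.605
  bounce: vy ← 0.7·17.605 = 12.323
Arc 3: start y=0.000, vy=12.323 → t=2.465, apex=7.593, x_land=131.323, impact vy=-12.323
  bounce: vy ← 0.7·12.323 = 8.626
Arc 4: start y=0.000, vy=8.626 → t=1.725, apex=3.721, x_land=153.873, impact vy=-8.626
  bounce: vy ← 0.7·8.626 = 6.039
Arc 5: start y=0.000, vy=6.039 → t=1.208, apex=1.823, x_land=169.657, impact vy=-6.039
  bounce: vy ← 0.7·6.039 = 4.227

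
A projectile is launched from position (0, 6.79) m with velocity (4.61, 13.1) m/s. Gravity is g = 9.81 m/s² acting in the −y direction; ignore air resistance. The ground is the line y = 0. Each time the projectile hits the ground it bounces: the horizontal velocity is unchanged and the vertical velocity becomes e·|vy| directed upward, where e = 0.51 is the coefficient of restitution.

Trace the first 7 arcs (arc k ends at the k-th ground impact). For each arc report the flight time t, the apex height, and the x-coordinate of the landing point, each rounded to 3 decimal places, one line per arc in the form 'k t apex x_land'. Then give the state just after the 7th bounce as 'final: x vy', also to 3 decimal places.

1 3.115 15.537 14.361
2 1.815 4.041 22.729
3 0.926 1.051 26.998
4 0.472 0.273 29.174
5 0.241 0.071 30.284
6 0.123 0.018 30.851
7 0.063 0.005 31.139
final: 31.139 0.157

Arc 1: start y=6.790, vy=13.100 → t=3.115, apex=15.537, x_land=14.361, impact vy=-17.459
  bounce: vy ← 0.51·17.459 = 8.904
Arc 2: start y=0.000, vy=8.904 → t=1.815, apex=4.041, x_land=22.729, impact vy=-8.904
  bounce: vy ← 0.51·8.904 = 4.541
Arc 3: start y=0.000, vy=4.541 → t=0.926, apex=1.051, x_land=26.998, impact vy=-4.541
  bounce: vy ← 0.51·4.541 = 2.316
Arc 4: start y=0.000, vy=2.316 → t=0.472, apex=0.273, x_land=29.174, impact vy=-2.316
  bounce: vy ← 0.51·2.316 = 1.181
Arc 5: start y=0.000, vy=1.181 → t=0.241, apex=0.071, x_land=30.284, impact vy=-1.181
  bounce: vy ← 0.51·1.181 = 0.602
Arc 6: start y=0.000, vy=0.602 → t=0.123, apex=0.018, x_land=30.851, impact vy=-0.602
  bounce: vy ← 0.51·0.602 = 0.307
Arc 7: start y=0.000, vy=0.307 → t=0.063, apex=0.005, x_land=31.139, impact vy=-0.307
  bounce: vy ← 0.51·0.307 = 0.157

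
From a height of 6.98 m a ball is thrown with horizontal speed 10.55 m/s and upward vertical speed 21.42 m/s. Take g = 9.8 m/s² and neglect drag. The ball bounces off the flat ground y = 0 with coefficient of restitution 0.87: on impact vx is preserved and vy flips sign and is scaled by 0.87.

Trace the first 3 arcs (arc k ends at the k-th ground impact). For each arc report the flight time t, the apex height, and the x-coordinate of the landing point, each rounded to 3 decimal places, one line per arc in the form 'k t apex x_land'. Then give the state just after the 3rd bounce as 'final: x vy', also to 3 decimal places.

Arc 1: start y=6.980, vy=21.420 → t=4.676, apex=30.389, x_land=49.332, impact vy=-24.405
  bounce: vy ← 0.87·24.405 = 21.233
Arc 2: start y=0.000, vy=21.233 → t=4.333, apex=23.001, x_land=95.048, impact vy=-21.233
  bounce: vy ← 0.87·21.233 = 18.472
Arc 3: start y=0.000, vy=18.472 → t=3.770, apex=17.410, x_land=134.820, impact vy=-18.472
  bounce: vy ← 0.87·18.472 = 16.071

1 4.676 30.389 49.332
2 4.333 23.001 95.048
3 3.770 17.410 134.820
final: 134.820 16.071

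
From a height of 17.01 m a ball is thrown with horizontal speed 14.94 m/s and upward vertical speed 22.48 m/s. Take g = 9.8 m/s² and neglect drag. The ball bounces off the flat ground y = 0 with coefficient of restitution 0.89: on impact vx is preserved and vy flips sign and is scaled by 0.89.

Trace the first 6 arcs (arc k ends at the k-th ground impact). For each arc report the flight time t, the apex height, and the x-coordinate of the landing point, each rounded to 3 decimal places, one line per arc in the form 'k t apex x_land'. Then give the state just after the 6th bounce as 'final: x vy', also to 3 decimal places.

1 5.249 42.793 78.421
2 5.260 33.896 157.010
3 4.682 26.849 226.954
4 4.167 21.267 289.204
5 3.708 16.846 344.607
6 3.300 13.344 393.915
final: 393.915 14.393

Arc 1: start y=17.010, vy=22.480 → t=5.249, apex=42.793, x_land=78.421, impact vy=-28.961
  bounce: vy ← 0.89·28.961 = 25.775
Arc 2: start y=0.000, vy=25.775 → t=5.260, apex=33.896, x_land=157.010, impact vy=-25.775
  bounce: vy ← 0.89·25.775 = 22.940
Arc 3: start y=0.000, vy=22.940 → t=4.682, apex=26.849, x_land=226.954, impact vy=-22.940
  bounce: vy ← 0.89·22.940 = 20.417
Arc 4: start y=0.000, vy=20.417 → t=4.167, apex=21.267, x_land=289.204, impact vy=-20.417
  bounce: vy ← 0.89·20.417 = 18.171
Arc 5: start y=0.000, vy=18.171 → t=3.708, apex=16.846, x_land=344.607, impact vy=-18.171
  bounce: vy ← 0.89·18.171 = 16.172
Arc 6: start y=0.000, vy=16.172 → t=3.300, apex=13.344, x_land=393.915, impact vy=-16.172
  bounce: vy ← 0.89·16.172 = 14.393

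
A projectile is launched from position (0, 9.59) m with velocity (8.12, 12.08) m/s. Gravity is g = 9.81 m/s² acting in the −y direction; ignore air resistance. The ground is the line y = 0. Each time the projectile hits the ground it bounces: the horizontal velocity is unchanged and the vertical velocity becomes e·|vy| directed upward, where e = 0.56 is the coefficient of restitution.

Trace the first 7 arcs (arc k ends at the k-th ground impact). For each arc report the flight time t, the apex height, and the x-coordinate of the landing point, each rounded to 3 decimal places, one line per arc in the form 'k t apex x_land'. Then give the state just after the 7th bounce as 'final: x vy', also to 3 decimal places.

1 3.095 17.028 25.128
2 2.087 5.340 42.073
3 1.169 1.675 51.562
4 0.654 0.525 56.875
5 0.366 0.165 59.851
6 0.205 0.052 61.518
7 0.115 0.016 62.451
final: 62.451 0.316

Arc 1: start y=9.590, vy=12.080 → t=3.095, apex=17.028, x_land=25.128, impact vy=-18.278
  bounce: vy ← 0.56·18.278 = 10.236
Arc 2: start y=0.000, vy=10.236 → t=2.087, apex=5.340, x_land=42.073, impact vy=-10.236
  bounce: vy ← 0.56·10.236 = 5.732
Arc 3: start y=0.000, vy=5.732 → t=1.169, apex=1.675, x_land=51.562, impact vy=-5.732
  bounce: vy ← 0.56·5.732 = 3.210
Arc 4: start y=0.000, vy=3.210 → t=0.654, apex=0.525, x_land=56.875, impact vy=-3.210
  bounce: vy ← 0.56·3.210 = 1.798
Arc 5: start y=0.000, vy=1.798 → t=0.366, apex=0.165, x_land=59.851, impact vy=-1.798
  bounce: vy ← 0.56·1.798 = 1.007
Arc 6: start y=0.000, vy=1.007 → t=0.205, apex=0.052, x_land=61.518, impact vy=-1.007
  bounce: vy ← 0.56·1.007 = 0.564
Arc 7: start y=0.000, vy=0.564 → t=0.115, apex=0.016, x_land=62.451, impact vy=-0.564
  bounce: vy ← 0.56·0.564 = 0.316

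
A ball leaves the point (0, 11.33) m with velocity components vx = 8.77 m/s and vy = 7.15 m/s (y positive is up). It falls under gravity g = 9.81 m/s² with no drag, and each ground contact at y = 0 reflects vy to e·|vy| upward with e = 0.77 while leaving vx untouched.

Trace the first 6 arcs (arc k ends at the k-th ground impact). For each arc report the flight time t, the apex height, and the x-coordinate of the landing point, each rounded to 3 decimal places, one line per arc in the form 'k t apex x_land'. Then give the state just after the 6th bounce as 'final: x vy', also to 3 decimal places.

Arc 1: start y=11.330, vy=7.150 → t=2.414, apex=13.936, x_land=21.174, impact vy=-16.535
  bounce: vy ← 0.77·16.535 = 12.732
Arc 2: start y=0.000, vy=12.732 → t=2.596, apex=8.262, x_land=43.939, impact vy=-12.732
  bounce: vy ← 0.77·12.732 = 9.804
Arc 3: start y=0.000, vy=9.804 → t=1.999, apex=4.899, x_land=61.468, impact vy=-9.804
  bounce: vy ← 0.77·9.804 = 7.549
Arc 4: start y=0.000, vy=7.549 → t=1.539, apex=2.904, x_land=74.965, impact vy=-7.549
  bounce: vy ← 0.77·7.549 = 5.813
Arc 5: start y=0.000, vy=5.813 → t=1.185, apex=1.722, x_land=85.358, impact vy=-5.813
  bounce: vy ← 0.77·5.813 = 4.476
Arc 6: start y=0.000, vy=4.476 → t=0.912, apex=1.021, x_land=93.361, impact vy=-4.476
  bounce: vy ← 0.77·4.476 = 3.446

1 2.414 13.936 21.174
2 2.596 8.262 43.939
3 1.999 4.899 61.468
4 1.539 2.904 74.965
5 1.185 1.722 85.358
6 0.912 1.021 93.361
final: 93.361 3.446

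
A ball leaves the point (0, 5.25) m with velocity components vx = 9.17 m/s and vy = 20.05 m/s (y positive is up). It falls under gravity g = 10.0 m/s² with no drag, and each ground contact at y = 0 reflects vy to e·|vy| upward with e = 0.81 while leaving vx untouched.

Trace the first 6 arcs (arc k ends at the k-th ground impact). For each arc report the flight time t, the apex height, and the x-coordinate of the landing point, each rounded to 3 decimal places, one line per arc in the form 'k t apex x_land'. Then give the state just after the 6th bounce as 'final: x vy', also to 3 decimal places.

Arc 1: start y=5.250, vy=20.050 → t=4.257, apex=25.350, x_land=39.034, impact vy=-22.517
  bounce: vy ← 0.81·22.517 = 18.239
Arc 2: start y=0.000, vy=18.239 → t=3.648, apex=16.632, x_land=72.483, impact vy=-18.239
  bounce: vy ← 0.81·18.239 = 14.773
Arc 3: start y=0.000, vy=14.773 → t=2.955, apex=10.912, x_land=99.577, impact vy=-14.773
  bounce: vy ← 0.81·14.773 = 11.966
Arc 4: start y=0.000, vy=11.966 → t=2.393, apex=7.160, x_land=121.523, impact vy=-11.966
  bounce: vy ← 0.81·11.966 = 9.693
Arc 5: start y=0.000, vy=9.693 → t=1.939, apex=4.697, x_land=139.300, impact vy=-9.693
  bounce: vy ← 0.81·9.693 = 7.851
Arc 6: start y=0.000, vy=7.851 → t=1.570, apex=3.082, x_land=153.699, impact vy=-7.851
  bounce: vy ← 0.81·7.851 = 6.359

1 4.257 25.350 39.034
2 3.648 16.632 72.483
3 2.955 10.912 99.577
4 2.393 7.160 121.523
5 1.939 4.697 139.300
6 1.570 3.082 153.699
final: 153.699 6.359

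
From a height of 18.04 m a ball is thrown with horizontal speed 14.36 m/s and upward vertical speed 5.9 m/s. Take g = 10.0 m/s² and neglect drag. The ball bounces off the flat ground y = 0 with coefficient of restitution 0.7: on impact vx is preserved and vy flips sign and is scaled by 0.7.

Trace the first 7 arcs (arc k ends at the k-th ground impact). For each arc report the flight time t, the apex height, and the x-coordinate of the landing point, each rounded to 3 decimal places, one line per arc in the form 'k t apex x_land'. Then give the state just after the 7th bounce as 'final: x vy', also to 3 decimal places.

Arc 1: start y=18.040, vy=5.900 → t=2.579, apex=19.780, x_land=37.034, impact vy=-19.890
  bounce: vy ← 0.7·19.890 = 13.923
Arc 2: start y=0.000, vy=13.923 → t=2.785, apex=9.692, x_land=77.021, impact vy=-13.923
  bounce: vy ← 0.7·13.923 = 9.746
Arc 3: start y=0.000, vy=9.746 → t=1.949, apex=4.749, x_land=105.012, impact vy=-9.746
  bounce: vy ← 0.7·9.746 = 6.822
Arc 4: start y=0.000, vy=6.822 → t=1.364, apex=2.327, x_land=124.605, impact vy=-6.822
  bounce: vy ← 0.7·6.822 = 4.776
Arc 5: start y=0.000, vy=4.776 → t=0.955, apex=1.140, x_land=138.321, impact vy=-4.776
  bounce: vy ← 0.7·4.776 = 3.343
Arc 6: start y=0.000, vy=3.343 → t=0.669, apex=0.559, x_land=147.922, impact vy=-3.343
  bounce: vy ← 0.7·3.343 = 2.340
Arc 7: start y=0.000, vy=2.340 → t=0.468, apex=0.274, x_land=154.642, impact vy=-2.340
  bounce: vy ← 0.7·2.340 = 1.638

1 2.579 19.780 37.034
2 2.785 9.692 77.021
3 1.949 4.749 105.012
4 1.364 2.327 124.605
5 0.955 1.140 138.321
6 0.669 0.559 147.922
7 0.468 0.274 154.642
final: 154.642 1.638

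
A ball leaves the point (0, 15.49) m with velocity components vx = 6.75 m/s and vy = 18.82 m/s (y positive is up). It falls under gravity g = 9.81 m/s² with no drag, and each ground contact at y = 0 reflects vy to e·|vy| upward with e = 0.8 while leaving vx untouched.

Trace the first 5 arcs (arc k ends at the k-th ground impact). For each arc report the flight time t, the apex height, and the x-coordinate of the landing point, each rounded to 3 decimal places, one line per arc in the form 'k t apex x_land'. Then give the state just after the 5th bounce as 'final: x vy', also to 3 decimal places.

Arc 1: start y=15.490, vy=18.820 → t=4.533, apex=33.543, x_land=30.601, impact vy=-25.654
  bounce: vy ← 0.8·25.654 = 20.523
Arc 2: start y=0.000, vy=20.523 → t=4.184, apex=21.467, x_land=58.844, impact vy=-20.523
  bounce: vy ← 0.8·20.523 = 16.418
Arc 3: start y=0.000, vy=16.418 → t=3.347, apex=13.739, x_land=81.438, impact vy=-16.418
  bounce: vy ← 0.8·16.418 = 13.135
Arc 4: start y=0.000, vy=13.135 → t=2.678, apex=8.793, x_land=99.513, impact vy=-13.135
  bounce: vy ← 0.8·13.135 = 10.508
Arc 5: start y=0.000, vy=10.508 → t=2.142, apex=5.628, x_land=113.973, impact vy=-10.508
  bounce: vy ← 0.8·10.508 = 8.406

1 4.533 33.543 30.601
2 4.184 21.467 58.844
3 3.347 13.739 81.438
4 2.678 8.793 99.513
5 2.142 5.628 113.973
final: 113.973 8.406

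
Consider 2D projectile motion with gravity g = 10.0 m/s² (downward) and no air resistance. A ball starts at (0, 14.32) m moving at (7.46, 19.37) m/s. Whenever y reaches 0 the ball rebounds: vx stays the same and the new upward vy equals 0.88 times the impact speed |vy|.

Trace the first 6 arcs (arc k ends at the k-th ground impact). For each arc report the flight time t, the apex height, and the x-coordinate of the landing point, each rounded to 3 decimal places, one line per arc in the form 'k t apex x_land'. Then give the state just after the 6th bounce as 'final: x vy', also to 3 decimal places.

1 4.509 33.080 33.638
2 4.527 25.617 67.410
3 3.984 19.838 97.128
4 3.506 15.362 123.281
5 3.085 11.897 146.295
6 2.715 9.213 166.548
final: 166.548 11.945

Arc 1: start y=14.320, vy=19.370 → t=4.509, apex=33.080, x_land=33.638, impact vy=-25.722
  bounce: vy ← 0.88·25.722 = 22.635
Arc 2: start y=0.000, vy=22.635 → t=4.527, apex=25.617, x_land=67.410, impact vy=-22.635
  bounce: vy ← 0.88·22.635 = 19.919
Arc 3: start y=0.000, vy=19.919 → t=3.984, apex=19.838, x_land=97.128, impact vy=-19.919
  bounce: vy ← 0.88·19.919 = 17.528
Arc 4: start y=0.000, vy=17.528 → t=3.506, apex=15.362, x_land=123.281, impact vy=-17.528
  bounce: vy ← 0.88·17.528 = 15.425
Arc 5: start y=0.000, vy=15.425 → t=3.085, apex=11.897, x_land=146.295, impact vy=-15.425
  bounce: vy ← 0.88·15.425 = 13.574
Arc 6: start y=0.000, vy=13.574 → t=2.715, apex=9.213, x_land=166.548, impact vy=-13.574
  bounce: vy ← 0.88·13.574 = 11.945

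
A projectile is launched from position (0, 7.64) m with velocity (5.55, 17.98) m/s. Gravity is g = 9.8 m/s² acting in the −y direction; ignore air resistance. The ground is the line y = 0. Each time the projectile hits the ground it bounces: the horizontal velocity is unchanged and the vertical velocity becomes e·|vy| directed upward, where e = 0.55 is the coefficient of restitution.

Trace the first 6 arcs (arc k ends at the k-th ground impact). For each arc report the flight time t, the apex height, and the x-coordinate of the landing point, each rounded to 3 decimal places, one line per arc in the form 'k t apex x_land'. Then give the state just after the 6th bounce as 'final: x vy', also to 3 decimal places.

1 4.054 24.134 22.500
2 2.441 7.301 36.048
3 1.343 2.208 43.500
4 0.738 0.668 47.599
5 0.406 0.202 49.853
6 0.223 0.061 51.093
final: 51.093 0.602

Arc 1: start y=7.640, vy=17.980 → t=4.054, apex=24.134, x_land=22.500, impact vy=-21.749
  bounce: vy ← 0.55·21.749 = 11.962
Arc 2: start y=0.000, vy=11.962 → t=2.441, apex=7.301, x_land=36.048, impact vy=-11.962
  bounce: vy ← 0.55·11.962 = 6.579
Arc 3: start y=0.000, vy=6.579 → t=1.343, apex=2.208, x_land=43.500, impact vy=-6.579
  bounce: vy ← 0.55·6.579 = 3.619
Arc 4: start y=0.000, vy=3.619 → t=0.738, apex=0.668, x_land=47.599, impact vy=-3.619
  bounce: vy ← 0.55·3.619 = 1.990
Arc 5: start y=0.000, vy=1.990 → t=0.406, apex=0.202, x_land=49.853, impact vy=-1.990
  bounce: vy ← 0.55·1.990 = 1.095
Arc 6: start y=0.000, vy=1.095 → t=0.223, apex=0.061, x_land=51.093, impact vy=-1.095
  bounce: vy ← 0.55·1.095 = 0.602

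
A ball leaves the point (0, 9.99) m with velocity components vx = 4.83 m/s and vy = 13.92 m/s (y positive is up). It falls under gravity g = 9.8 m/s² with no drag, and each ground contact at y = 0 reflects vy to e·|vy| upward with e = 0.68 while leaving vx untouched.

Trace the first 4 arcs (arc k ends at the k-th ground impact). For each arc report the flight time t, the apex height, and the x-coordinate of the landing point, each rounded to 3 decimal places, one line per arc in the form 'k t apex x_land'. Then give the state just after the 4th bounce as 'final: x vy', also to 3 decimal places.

Arc 1: start y=9.990, vy=13.920 → t=3.434, apex=19.876, x_land=16.588, impact vy=-19.738
  bounce: vy ← 0.68·19.738 = 13.422
Arc 2: start y=0.000, vy=13.422 → t=2.739, apex=9.191, x_land=29.818, impact vy=-13.422
  bounce: vy ← 0.68·13.422 = 9.127
Arc 3: start y=0.000, vy=9.127 → t=1.863, apex=4.250, x_land=38.814, impact vy=-9.127
  bounce: vy ← 0.68·9.127 = 6.206
Arc 4: start y=0.000, vy=6.206 → t=1.267, apex=1.965, x_land=44.932, impact vy=-6.206
  bounce: vy ← 0.68·6.206 = 4.220

1 3.434 19.876 16.588
2 2.739 9.191 29.818
3 1.863 4.250 38.814
4 1.267 1.965 44.932
final: 44.932 4.220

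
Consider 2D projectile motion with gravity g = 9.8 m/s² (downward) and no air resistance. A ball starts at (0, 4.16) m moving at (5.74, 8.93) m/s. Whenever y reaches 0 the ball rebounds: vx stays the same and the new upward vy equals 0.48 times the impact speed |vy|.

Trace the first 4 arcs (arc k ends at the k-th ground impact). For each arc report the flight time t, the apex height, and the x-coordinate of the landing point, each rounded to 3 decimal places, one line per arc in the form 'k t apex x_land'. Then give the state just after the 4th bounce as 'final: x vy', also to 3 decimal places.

Arc 1: start y=4.160, vy=8.930 → t=2.207, apex=8.229, x_land=12.669, impact vy=-12.700
  bounce: vy ← 0.48·12.700 = 6.096
Arc 2: start y=0.000, vy=6.096 → t=1.244, apex=1.896, x_land=19.810, impact vy=-6.096
  bounce: vy ← 0.48·6.096 = 2.926
Arc 3: start y=0.000, vy=2.926 → t=0.597, apex=0.437, x_land=23.237, impact vy=-2.926
  bounce: vy ← 0.48·2.926 = 1.404
Arc 4: start y=0.000, vy=1.404 → t=0.287, apex=0.101, x_land=24.882, impact vy=-1.404
  bounce: vy ← 0.48·1.404 = 0.674

1 2.207 8.229 12.669
2 1.244 1.896 19.810
3 0.597 0.437 23.237
4 0.287 0.101 24.882
final: 24.882 0.674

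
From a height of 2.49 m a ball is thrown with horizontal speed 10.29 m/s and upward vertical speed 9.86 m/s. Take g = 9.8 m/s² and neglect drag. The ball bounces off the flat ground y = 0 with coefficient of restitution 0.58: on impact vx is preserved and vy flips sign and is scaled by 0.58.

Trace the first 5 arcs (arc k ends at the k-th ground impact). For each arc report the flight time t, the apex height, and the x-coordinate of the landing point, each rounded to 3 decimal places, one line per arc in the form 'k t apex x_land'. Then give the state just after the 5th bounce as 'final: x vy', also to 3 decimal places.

1 2.239 7.450 23.041
2 1.430 2.506 37.760
3 0.830 0.843 46.296
4 0.481 0.284 51.247
5 0.279 0.095 54.119
final: 54.119 0.793

Arc 1: start y=2.490, vy=9.860 → t=2.239, apex=7.450, x_land=23.041, impact vy=-12.084
  bounce: vy ← 0.58·12.084 = 7.009
Arc 2: start y=0.000, vy=7.009 → t=1.430, apex=2.506, x_land=37.760, impact vy=-7.009
  bounce: vy ← 0.58·7.009 = 4.065
Arc 3: start y=0.000, vy=4.065 → t=0.830, apex=0.843, x_land=46.296, impact vy=-4.065
  bounce: vy ← 0.58·4.065 = 2.358
Arc 4: start y=0.000, vy=2.358 → t=0.481, apex=0.284, x_land=51.247, impact vy=-2.358
  bounce: vy ← 0.58·2.358 = 1.367
Arc 5: start y=0.000, vy=1.367 → t=0.279, apex=0.095, x_land=54.119, impact vy=-1.367
  bounce: vy ← 0.58·1.367 = 0.793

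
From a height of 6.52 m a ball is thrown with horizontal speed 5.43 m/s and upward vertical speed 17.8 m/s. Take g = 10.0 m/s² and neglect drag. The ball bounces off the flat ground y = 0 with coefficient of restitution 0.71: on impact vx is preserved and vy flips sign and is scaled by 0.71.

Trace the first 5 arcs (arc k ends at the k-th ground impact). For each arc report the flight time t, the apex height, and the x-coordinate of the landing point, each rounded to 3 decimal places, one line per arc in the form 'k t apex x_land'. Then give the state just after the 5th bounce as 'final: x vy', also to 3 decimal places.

Arc 1: start y=6.520, vy=17.800 → t=3.895, apex=22.362, x_land=21.149, impact vy=-21.148
  bounce: vy ← 0.71·21.148 = 15.015
Arc 2: start y=0.000, vy=15.015 → t=3.003, apex=11.273, x_land=37.455, impact vy=-15.015
  bounce: vy ← 0.71·15.015 = 10.661
Arc 3: start y=0.000, vy=10.661 → t=2.132, apex=5.683, x_land=49.033, impact vy=-10.661
  bounce: vy ← 0.71·10.661 = 7.569
Arc 4: start y=0.000, vy=7.569 → t=1.514, apex=2.865, x_land=57.253, impact vy=-7.569
  bounce: vy ← 0.71·7.569 = 5.374
Arc 5: start y=0.000, vy=5.374 → t=1.075, apex=1.444, x_land=63.089, impact vy=-5.374
  bounce: vy ← 0.71·5.374 = 3.816

1 3.895 22.362 21.149
2 3.003 11.273 37.455
3 2.132 5.683 49.033
4 1.514 2.865 57.253
5 1.075 1.444 63.089
final: 63.089 3.816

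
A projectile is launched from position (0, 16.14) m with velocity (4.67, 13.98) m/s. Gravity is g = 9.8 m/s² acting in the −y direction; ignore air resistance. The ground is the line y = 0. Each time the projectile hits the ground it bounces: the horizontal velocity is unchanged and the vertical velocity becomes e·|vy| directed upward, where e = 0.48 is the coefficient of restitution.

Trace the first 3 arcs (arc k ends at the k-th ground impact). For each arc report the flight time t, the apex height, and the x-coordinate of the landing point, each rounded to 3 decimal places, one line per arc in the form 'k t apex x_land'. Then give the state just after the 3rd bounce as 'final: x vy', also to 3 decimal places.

1 3.735 26.111 17.442
2 2.216 6.016 27.791
3 1.064 1.386 32.759
final: 32.759 2.502

Arc 1: start y=16.140, vy=13.980 → t=3.735, apex=26.111, x_land=17.442, impact vy=-22.623
  bounce: vy ← 0.48·22.623 = 10.859
Arc 2: start y=0.000, vy=10.859 → t=2.216, apex=6.016, x_land=27.791, impact vy=-10.859
  bounce: vy ← 0.48·10.859 = 5.212
Arc 3: start y=0.000, vy=5.212 → t=1.064, apex=1.386, x_land=32.759, impact vy=-5.212
  bounce: vy ← 0.48·5.212 = 2.502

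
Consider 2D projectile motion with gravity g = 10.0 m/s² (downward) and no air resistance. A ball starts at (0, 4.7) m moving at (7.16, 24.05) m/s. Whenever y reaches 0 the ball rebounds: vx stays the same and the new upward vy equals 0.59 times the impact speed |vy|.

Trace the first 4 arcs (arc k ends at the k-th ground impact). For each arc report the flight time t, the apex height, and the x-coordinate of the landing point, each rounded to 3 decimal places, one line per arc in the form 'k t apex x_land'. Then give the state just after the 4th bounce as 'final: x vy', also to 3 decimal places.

Arc 1: start y=4.700, vy=24.050 → t=4.998, apex=33.620, x_land=35.786, impact vy=-25.931
  bounce: vy ← 0.59·25.931 = 15.299
Arc 2: start y=0.000, vy=15.299 → t=3.060, apex=11.703, x_land=57.695, impact vy=-15.299
  bounce: vy ← 0.59·15.299 = 9.026
Arc 3: start y=0.000, vy=9.026 → t=1.805, apex=4.074, x_land=70.620, impact vy=-9.026
  bounce: vy ← 0.59·9.026 = 5.326
Arc 4: start y=0.000, vy=5.326 → t=1.065, apex=1.418, x_land=78.247, impact vy=-5.326
  bounce: vy ← 0.59·5.326 = 3.142

1 4.998 33.620 35.786
2 3.060 11.703 57.695
3 1.805 4.074 70.620
4 1.065 1.418 78.247
final: 78.247 3.142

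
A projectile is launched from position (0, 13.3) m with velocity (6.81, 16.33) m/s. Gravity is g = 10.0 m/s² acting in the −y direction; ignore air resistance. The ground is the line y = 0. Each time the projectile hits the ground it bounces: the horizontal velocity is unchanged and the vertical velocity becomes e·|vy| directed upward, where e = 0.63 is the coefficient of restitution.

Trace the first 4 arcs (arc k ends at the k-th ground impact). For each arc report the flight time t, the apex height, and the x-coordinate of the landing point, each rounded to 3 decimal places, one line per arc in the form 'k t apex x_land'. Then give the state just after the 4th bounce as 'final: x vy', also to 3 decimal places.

Arc 1: start y=13.300, vy=16.330 → t=3.941, apex=26.633, x_land=26.838, impact vy=-23.080
  bounce: vy ← 0.63·23.080 = 14.540
Arc 2: start y=0.000, vy=14.540 → t=2.908, apex=10.571, x_land=46.642, impact vy=-14.540
  bounce: vy ← 0.63·14.540 = 9.160
Arc 3: start y=0.000, vy=9.160 → t=1.832, apex=4.196, x_land=59.118, impact vy=-9.160
  bounce: vy ← 0.63·9.160 = 5.771
Arc 4: start y=0.000, vy=5.771 → t=1.154, apex=1.665, x_land=66.978, impact vy=-5.771
  bounce: vy ← 0.63·5.771 = 3.636

1 3.941 26.633 26.838
2 2.908 10.571 46.642
3 1.832 4.196 59.118
4 1.154 1.665 66.978
final: 66.978 3.636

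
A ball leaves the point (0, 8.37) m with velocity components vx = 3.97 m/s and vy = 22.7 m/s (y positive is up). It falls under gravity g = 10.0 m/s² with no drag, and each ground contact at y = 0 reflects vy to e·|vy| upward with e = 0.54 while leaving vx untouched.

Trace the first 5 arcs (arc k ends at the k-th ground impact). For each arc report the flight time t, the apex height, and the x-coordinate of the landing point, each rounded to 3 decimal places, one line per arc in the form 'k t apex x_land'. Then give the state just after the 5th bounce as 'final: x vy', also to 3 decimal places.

Arc 1: start y=8.370, vy=22.700 → t=4.883, apex=34.134, x_land=19.385, impact vy=-26.128
  bounce: vy ← 0.54·26.128 = 14.109
Arc 2: start y=0.000, vy=14.109 → t=2.822, apex=9.954, x_land=30.588, impact vy=-14.109
  bounce: vy ← 0.54·14.109 = 7.619
Arc 3: start y=0.000, vy=7.619 → t=1.524, apex=2.902, x_land=36.637, impact vy=-7.619
  bounce: vy ← 0.54·7.619 = 4.114
Arc 4: start y=0.000, vy=4.114 → t=0.823, apex=0.846, x_land=39.904, impact vy=-4.114
  bounce: vy ← 0.54·4.114 = 2.222
Arc 5: start y=0.000, vy=2.222 → t=0.444, apex=0.247, x_land=41.668, impact vy=-2.222
  bounce: vy ← 0.54·2.222 = 1.200

1 4.883 34.134 19.385
2 2.822 9.954 30.588
3 1.524 2.902 36.637
4 0.823 0.846 39.904
5 0.444 0.247 41.668
final: 41.668 1.200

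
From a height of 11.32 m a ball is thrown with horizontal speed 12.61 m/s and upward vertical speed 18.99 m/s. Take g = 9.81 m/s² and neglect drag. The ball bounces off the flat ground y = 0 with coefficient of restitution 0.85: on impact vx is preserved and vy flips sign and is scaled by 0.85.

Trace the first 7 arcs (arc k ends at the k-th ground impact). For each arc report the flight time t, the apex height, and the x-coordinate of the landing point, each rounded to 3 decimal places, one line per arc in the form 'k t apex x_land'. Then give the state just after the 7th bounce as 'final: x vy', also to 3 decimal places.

1 4.396 29.700 55.440
2 4.183 21.458 108.190
3 3.556 15.504 153.028
4 3.022 11.201 191.140
5 2.569 8.093 223.535
6 2.184 5.847 251.071
7 1.856 4.225 274.476
final: 274.476 7.739

Arc 1: start y=11.320, vy=18.990 → t=4.396, apex=29.700, x_land=55.440, impact vy=-24.140
  bounce: vy ← 0.85·24.140 = 20.519
Arc 2: start y=0.000, vy=20.519 → t=4.183, apex=21.458, x_land=108.190, impact vy=-20.519
  bounce: vy ← 0.85·20.519 = 17.441
Arc 3: start y=0.000, vy=17.441 → t=3.556, apex=15.504, x_land=153.028, impact vy=-17.441
  bounce: vy ← 0.85·17.441 = 14.825
Arc 4: start y=0.000, vy=14.825 → t=3.022, apex=11.201, x_land=191.140, impact vy=-14.825
  bounce: vy ← 0.85·14.825 = 12.601
Arc 5: start y=0.000, vy=12.601 → t=2.569, apex=8.093, x_land=223.535, impact vy=-12.601
  bounce: vy ← 0.85·12.601 = 10.711
Arc 6: start y=0.000, vy=10.711 → t=2.184, apex=5.847, x_land=251.071, impact vy=-10.711
  bounce: vy ← 0.85·10.711 = 9.104
Arc 7: start y=0.000, vy=9.104 → t=1.856, apex=4.225, x_land=274.476, impact vy=-9.104
  bounce: vy ← 0.85·9.104 = 7.739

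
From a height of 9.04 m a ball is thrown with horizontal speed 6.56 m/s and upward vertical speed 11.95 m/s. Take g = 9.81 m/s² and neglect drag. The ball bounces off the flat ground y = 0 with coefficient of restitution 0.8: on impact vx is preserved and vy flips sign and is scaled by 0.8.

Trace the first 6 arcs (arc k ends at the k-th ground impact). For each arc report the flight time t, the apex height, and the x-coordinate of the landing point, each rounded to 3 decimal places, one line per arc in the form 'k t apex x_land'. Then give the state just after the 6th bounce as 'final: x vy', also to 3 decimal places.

1 3.042 16.318 19.956
2 2.918 10.444 39.101
3 2.335 6.684 54.416
4 1.868 4.278 66.669
5 1.494 2.738 76.471
6 1.195 1.752 84.312
final: 84.312 4.691

Arc 1: start y=9.040, vy=11.950 → t=3.042, apex=16.318, x_land=19.956, impact vy=-17.893
  bounce: vy ← 0.8·17.893 = 14.315
Arc 2: start y=0.000, vy=14.315 → t=2.918, apex=10.444, x_land=39.101, impact vy=-14.315
  bounce: vy ← 0.8·14.315 = 11.452
Arc 3: start y=0.000, vy=11.452 → t=2.335, apex=6.684, x_land=54.416, impact vy=-11.452
  bounce: vy ← 0.8·11.452 = 9.161
Arc 4: start y=0.000, vy=9.161 → t=1.868, apex=4.278, x_land=66.669, impact vy=-9.161
  bounce: vy ← 0.8·9.161 = 7.329
Arc 5: start y=0.000, vy=7.329 → t=1.494, apex=2.738, x_land=76.471, impact vy=-7.329
  bounce: vy ← 0.8·7.329 = 5.863
Arc 6: start y=0.000, vy=5.863 → t=1.195, apex=1.752, x_land=84.312, impact vy=-5.863
  bounce: vy ← 0.8·5.863 = 4.691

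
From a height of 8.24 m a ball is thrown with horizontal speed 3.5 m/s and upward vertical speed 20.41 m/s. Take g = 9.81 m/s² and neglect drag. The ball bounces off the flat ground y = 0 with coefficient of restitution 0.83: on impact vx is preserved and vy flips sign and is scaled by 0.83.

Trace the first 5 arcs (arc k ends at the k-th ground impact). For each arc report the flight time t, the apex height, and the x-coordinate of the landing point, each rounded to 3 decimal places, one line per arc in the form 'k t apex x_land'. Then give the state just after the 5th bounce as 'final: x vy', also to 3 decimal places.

1 4.532 29.472 15.861
2 4.069 20.303 30.103
3 3.377 13.987 41.923
4 2.803 9.636 51.734
5 2.327 6.638 59.878
final: 59.878 9.472

Arc 1: start y=8.240, vy=20.410 → t=4.532, apex=29.472, x_land=15.861, impact vy=-24.047
  bounce: vy ← 0.83·24.047 = 19.959
Arc 2: start y=0.000, vy=19.959 → t=4.069, apex=20.303, x_land=30.103, impact vy=-19.959
  bounce: vy ← 0.83·19.959 = 16.566
Arc 3: start y=0.000, vy=16.566 → t=3.377, apex=13.987, x_land=41.923, impact vy=-16.566
  bounce: vy ← 0.83·16.566 = 13.750
Arc 4: start y=0.000, vy=13.750 → t=2.803, apex=9.636, x_land=51.734, impact vy=-13.750
  bounce: vy ← 0.83·13.750 = 11.412
Arc 5: start y=0.000, vy=11.412 → t=2.327, apex=6.638, x_land=59.878, impact vy=-11.412
  bounce: vy ← 0.83·11.412 = 9.472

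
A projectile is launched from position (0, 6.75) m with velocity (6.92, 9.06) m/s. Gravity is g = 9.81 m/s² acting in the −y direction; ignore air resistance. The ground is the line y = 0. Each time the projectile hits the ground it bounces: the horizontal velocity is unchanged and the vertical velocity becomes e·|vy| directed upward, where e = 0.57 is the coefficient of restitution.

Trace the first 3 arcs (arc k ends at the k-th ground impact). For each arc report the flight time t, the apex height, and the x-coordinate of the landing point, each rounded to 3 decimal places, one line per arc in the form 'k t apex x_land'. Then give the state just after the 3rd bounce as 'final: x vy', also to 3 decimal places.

Arc 1: start y=6.750, vy=9.060 → t=2.417, apex=10.934, x_land=16.723, impact vy=-14.646
  bounce: vy ← 0.57·14.646 = 8.348
Arc 2: start y=0.000, vy=8.348 → t=1.702, apex=3.552, x_land=28.501, impact vy=-8.348
  bounce: vy ← 0.57·8.348 = 4.759
Arc 3: start y=0.000, vy=4.759 → t=0.970, apex=1.154, x_land=35.214, impact vy=-4.759
  bounce: vy ← 0.57·4.759 = 2.712

1 2.417 10.934 16.723
2 1.702 3.552 28.501
3 0.970 1.154 35.214
final: 35.214 2.712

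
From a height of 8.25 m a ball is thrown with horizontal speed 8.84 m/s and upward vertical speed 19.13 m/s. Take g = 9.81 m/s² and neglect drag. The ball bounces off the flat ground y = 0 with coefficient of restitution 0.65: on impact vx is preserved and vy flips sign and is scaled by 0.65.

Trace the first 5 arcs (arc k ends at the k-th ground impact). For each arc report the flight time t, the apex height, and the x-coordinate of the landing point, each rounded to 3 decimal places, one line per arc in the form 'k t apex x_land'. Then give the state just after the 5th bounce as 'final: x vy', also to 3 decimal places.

Arc 1: start y=8.250, vy=19.130 → t=4.292, apex=26.902, x_land=37.941, impact vy=-22.974
  bounce: vy ← 0.65·22.974 = 14.933
Arc 2: start y=0.000, vy=14.933 → t=3.045, apex=11.366, x_land=64.855, impact vy=-14.933
  bounce: vy ← 0.65·14.933 = 9.707
Arc 3: start y=0.000, vy=9.707 → t=1.979, apex=4.802, x_land=82.348, impact vy=-9.707
  bounce: vy ← 0.65·9.707 = 6.309
Arc 4: start y=0.000, vy=6.309 → t=1.286, apex=2.029, x_land=93.719, impact vy=-6.309
  bounce: vy ← 0.65·6.309 = 4.101
Arc 5: start y=0.000, vy=4.101 → t=0.836, apex=0.857, x_land=101.111, impact vy=-4.101
  bounce: vy ← 0.65·4.101 = 2.666

1 4.292 26.902 37.941
2 3.045 11.366 64.855
3 1.979 4.802 82.348
4 1.286 2.029 93.719
5 0.836 0.857 101.111
final: 101.111 2.666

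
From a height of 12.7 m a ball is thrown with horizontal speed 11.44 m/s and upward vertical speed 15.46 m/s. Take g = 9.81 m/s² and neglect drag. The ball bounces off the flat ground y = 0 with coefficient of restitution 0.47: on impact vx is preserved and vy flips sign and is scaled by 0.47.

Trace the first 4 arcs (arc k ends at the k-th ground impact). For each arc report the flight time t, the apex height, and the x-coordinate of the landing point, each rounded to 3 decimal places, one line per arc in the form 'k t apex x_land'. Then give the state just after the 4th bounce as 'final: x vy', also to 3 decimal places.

Arc 1: start y=12.700, vy=15.460 → t=3.828, apex=24.882, x_land=43.795, impact vy=-22.095
  bounce: vy ← 0.47·22.095 = 10.385
Arc 2: start y=0.000, vy=10.385 → t=2.117, apex=5.496, x_land=68.015, impact vy=-10.385
  bounce: vy ← 0.47·10.385 = 4.881
Arc 3: start y=0.000, vy=4.881 → t=0.995, apex=1.214, x_land=79.399, impact vy=-4.881
  bounce: vy ← 0.47·4.881 = 2.294
Arc 4: start y=0.000, vy=2.294 → t=0.468, apex=0.268, x_land=84.749, impact vy=-2.294
  bounce: vy ← 0.47·2.294 = 1.078

1 3.828 24.882 43.795
2 2.117 5.496 68.015
3 0.995 1.214 79.399
4 0.468 0.268 84.749
final: 84.749 1.078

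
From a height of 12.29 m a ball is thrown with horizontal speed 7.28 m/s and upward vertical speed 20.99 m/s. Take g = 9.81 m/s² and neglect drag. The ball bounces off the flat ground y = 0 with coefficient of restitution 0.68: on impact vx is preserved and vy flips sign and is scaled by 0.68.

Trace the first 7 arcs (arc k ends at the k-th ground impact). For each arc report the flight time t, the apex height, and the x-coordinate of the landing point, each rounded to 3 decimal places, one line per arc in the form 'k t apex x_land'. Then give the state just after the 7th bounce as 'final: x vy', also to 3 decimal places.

1 4.801 34.746 34.953
2 3.620 16.066 61.304
3 2.461 7.429 79.223
4 1.674 3.435 91.407
5 1.138 1.588 99.693
6 0.774 0.734 105.327
7 0.526 0.340 109.159
final: 109.159 1.755

Arc 1: start y=12.290, vy=20.990 → t=4.801, apex=34.746, x_land=34.953, impact vy=-26.110
  bounce: vy ← 0.68·26.110 = 17.755
Arc 2: start y=0.000, vy=17.755 → t=3.620, apex=16.066, x_land=61.304, impact vy=-17.755
  bounce: vy ← 0.68·17.755 = 12.073
Arc 3: start y=0.000, vy=12.073 → t=2.461, apex=7.429, x_land=79.223, impact vy=-12.073
  bounce: vy ← 0.68·12.073 = 8.210
Arc 4: start y=0.000, vy=8.210 → t=1.674, apex=3.435, x_land=91.407, impact vy=-8.210
  bounce: vy ← 0.68·8.210 = 5.583
Arc 5: start y=0.000, vy=5.583 → t=1.138, apex=1.588, x_land=99.693, impact vy=-5.583
  bounce: vy ← 0.68·5.583 = 3.796
Arc 6: start y=0.000, vy=3.796 → t=0.774, apex=0.734, x_land=105.327, impact vy=-3.796
  bounce: vy ← 0.68·3.796 = 2.581
Arc 7: start y=0.000, vy=2.581 → t=0.526, apex=0.340, x_land=109.159, impact vy=-2.581
  bounce: vy ← 0.68·2.581 = 1.755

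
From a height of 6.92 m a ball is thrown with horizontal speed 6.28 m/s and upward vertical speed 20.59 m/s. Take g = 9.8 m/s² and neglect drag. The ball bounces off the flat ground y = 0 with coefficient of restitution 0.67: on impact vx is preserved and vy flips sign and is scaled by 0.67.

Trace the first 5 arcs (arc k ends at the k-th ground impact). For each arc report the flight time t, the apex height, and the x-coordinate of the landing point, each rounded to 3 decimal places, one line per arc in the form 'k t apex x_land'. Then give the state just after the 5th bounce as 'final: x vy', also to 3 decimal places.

Arc 1: start y=6.920, vy=20.590 → t=4.515, apex=28.550, x_land=28.353, impact vy=-23.655
  bounce: vy ← 0.67·23.655 = 15.849
Arc 2: start y=0.000, vy=15.849 → t=3.235, apex=12.816, x_land=48.666, impact vy=-15.849
  bounce: vy ← 0.67·15.849 = 10.619
Arc 3: start y=0.000, vy=10.619 → t=2.167, apex=5.753, x_land=62.276, impact vy=-10.619
  bounce: vy ← 0.67·10.619 = 7.115
Arc 4: start y=0.000, vy=7.115 → t=1.452, apex=2.583, x_land=71.394, impact vy=-7.115
  bounce: vy ← 0.67·7.115 = 4.767
Arc 5: start y=0.000, vy=4.767 → t=0.973, apex=1.159, x_land=77.503, impact vy=-4.767
  bounce: vy ← 0.67·4.767 = 3.194

1 4.515 28.550 28.353
2 3.235 12.816 48.666
3 2.167 5.753 62.276
4 1.452 2.583 71.394
5 0.973 1.159 77.503
final: 77.503 3.194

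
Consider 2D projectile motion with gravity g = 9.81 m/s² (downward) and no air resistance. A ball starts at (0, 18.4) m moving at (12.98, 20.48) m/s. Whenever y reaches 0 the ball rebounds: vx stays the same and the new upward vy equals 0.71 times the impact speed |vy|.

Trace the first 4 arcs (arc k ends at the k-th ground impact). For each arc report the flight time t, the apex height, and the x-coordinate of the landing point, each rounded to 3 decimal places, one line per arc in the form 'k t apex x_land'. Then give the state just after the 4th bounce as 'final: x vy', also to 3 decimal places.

Arc 1: start y=18.400, vy=20.480 → t=4.935, apex=39.778, x_land=64.062, impact vy=-27.936
  bounce: vy ← 0.71·27.936 = 19.835
Arc 2: start y=0.000, vy=19.835 → t=4.044, apex=20.052, x_land=116.550, impact vy=-19.835
  bounce: vy ← 0.71·19.835 = 14.083
Arc 3: start y=0.000, vy=14.083 → t=2.871, apex=10.108, x_land=153.817, impact vy=-14.083
  bounce: vy ← 0.71·14.083 = 9.999
Arc 4: start y=0.000, vy=9.999 → t=2.038, apex=5.096, x_land=180.276, impact vy=-9.999
  bounce: vy ← 0.71·9.999 = 7.099

1 4.935 39.778 64.062
2 4.044 20.052 116.550
3 2.871 10.108 153.817
4 2.038 5.096 180.276
final: 180.276 7.099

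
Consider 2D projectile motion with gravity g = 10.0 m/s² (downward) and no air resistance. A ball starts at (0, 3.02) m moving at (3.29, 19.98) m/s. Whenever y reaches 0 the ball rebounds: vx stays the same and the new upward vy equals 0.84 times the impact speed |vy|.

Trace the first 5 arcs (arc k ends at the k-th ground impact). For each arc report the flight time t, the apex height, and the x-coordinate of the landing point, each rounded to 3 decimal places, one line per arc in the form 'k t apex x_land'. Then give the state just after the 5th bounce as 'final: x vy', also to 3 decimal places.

1 4.142 22.980 13.627
2 3.602 16.215 25.476
3 3.025 11.441 35.429
4 2.541 8.073 43.790
5 2.135 5.696 50.814
final: 50.814 8.966

Arc 1: start y=3.020, vy=19.980 → t=4.142, apex=22.980, x_land=13.627, impact vy=-21.438
  bounce: vy ← 0.84·21.438 = 18.008
Arc 2: start y=0.000, vy=18.008 → t=3.602, apex=16.215, x_land=25.476, impact vy=-18.008
  bounce: vy ← 0.84·18.008 = 15.127
Arc 3: start y=0.000, vy=15.127 → t=3.025, apex=11.441, x_land=35.429, impact vy=-15.127
  bounce: vy ← 0.84·15.127 = 12.707
Arc 4: start y=0.000, vy=12.707 → t=2.541, apex=8.073, x_land=43.790, impact vy=-12.707
  bounce: vy ← 0.84·12.707 = 10.674
Arc 5: start y=0.000, vy=10.674 → t=2.135, apex=5.696, x_land=50.814, impact vy=-10.674
  bounce: vy ← 0.84·10.674 = 8.966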